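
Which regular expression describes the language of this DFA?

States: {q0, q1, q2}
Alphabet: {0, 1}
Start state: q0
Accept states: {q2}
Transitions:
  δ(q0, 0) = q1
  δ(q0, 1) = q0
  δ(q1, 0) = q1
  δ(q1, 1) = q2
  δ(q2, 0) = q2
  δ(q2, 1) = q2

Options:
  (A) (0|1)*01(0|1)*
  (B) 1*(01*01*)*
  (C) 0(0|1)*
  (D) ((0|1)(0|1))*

Testing sample strings against the DFA:
  '10111' -> accepted
  '111' -> rejected
  '00' -> rejected
  '00011' -> accepted
Checking each option for a counterexample:
  (A) (0|1)*01(0|1)*: agrees with the DFA on all strings of length ≤ 4
  (B) 1*(01*01*)*: ε is rejected by the DFA but matches the regex → eliminated
  (C) 0(0|1)*: '0' is rejected by the DFA but matches the regex → eliminated
  (D) ((0|1)(0|1))*: ε is rejected by the DFA but matches the regex → eliminated
Only (A) (0|1)*01(0|1)* is consistent with the DFA.

Final answer: (A) (0|1)*01(0|1)*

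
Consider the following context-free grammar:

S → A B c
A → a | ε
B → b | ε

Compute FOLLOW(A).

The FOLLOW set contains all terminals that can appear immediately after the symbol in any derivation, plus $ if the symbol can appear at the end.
A occurs in S → A B c followed by B c. Add FIRST(B) minus ε = {b}; B is nullable (B → ε), so what follows B can also follow A: the terminal c. FOLLOW(A) = {b, c}.

Final answer: {b, c}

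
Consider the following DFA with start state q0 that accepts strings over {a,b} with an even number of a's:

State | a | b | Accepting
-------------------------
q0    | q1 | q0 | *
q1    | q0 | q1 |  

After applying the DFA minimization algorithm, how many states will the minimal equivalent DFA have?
All 2 states are reachable from q0, so none can be removed as unreachable.
Table-filling: first mark every (accepting, non-accepting) pair as distinguishable (accepting: {q0}; non-accepting: {q1}).
Every pair of states is distinguishable, so the DFA is already minimal.
Equivalence classes: {q0}, {q1} → 2 states.

Final answer: 2 states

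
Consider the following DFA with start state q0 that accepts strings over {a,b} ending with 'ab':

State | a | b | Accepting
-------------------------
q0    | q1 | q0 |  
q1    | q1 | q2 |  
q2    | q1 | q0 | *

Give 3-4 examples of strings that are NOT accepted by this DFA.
Any strings that end in a non-accepting state work; for example:
ε: q0; q0 is not accepting → rejected
"aaa": q0 → q1 → q1 → q1; q1 is not accepting → rejected
"aabb": q0 → q1 → q1 → q2 → q0; q0 is not accepting → rejected
"babb": q0 → q0 → q1 → q2 → q0; q0 is not accepting → rejected

Final answer: ε, "aaa", "aabb", "babb"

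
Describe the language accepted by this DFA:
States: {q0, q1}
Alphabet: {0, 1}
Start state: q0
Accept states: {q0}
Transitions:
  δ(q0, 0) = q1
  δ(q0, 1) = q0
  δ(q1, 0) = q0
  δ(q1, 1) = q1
Analyzing the DFA structure:
Start state: q0
Accept states: {q0}
Interpreting what each state remembers (checking against the transitions):
  q0: an even number of 0s has been read so far
  q1: an odd number of 0s has been read so far
  δ(q0, 0): in q0 (an even number of 0s has been read so far), after reading 0 we have: an odd number of 0s has been read so far → q1
  δ(q0, 1): in q0 (an even number of 0s has been read so far), after reading 1 we have: an even number of 0s has been read so far → q0
  δ(q1, 0): in q1 (an odd number of 0s has been read so far), after reading 0 we have: an even number of 0s has been read so far → q0
  δ(q1, 1): in q1 (an odd number of 0s has been read so far), after reading 1 we have: an odd number of 0s has been read so far → q1
A string is accepted iff it ends in {q0}, i.e. an even number of 0s has been read so far.
Language: All binary strings with an even number of 0s

Final answer: All binary strings with an even number of 0s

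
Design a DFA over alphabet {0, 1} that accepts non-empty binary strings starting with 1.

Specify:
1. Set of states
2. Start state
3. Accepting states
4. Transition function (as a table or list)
One valid DFA (any DFA recognizing the same language is acceptable):
States: {q0, q1, q2}
Start: q0
Accepting: {q1}
Transitions (accepting states marked with *):
State | 0 | 1 | Accepting
-------------------------
q0    | q2 | q1 |  
q1    | q1 | q1 | *
q2    | q2 | q2 |  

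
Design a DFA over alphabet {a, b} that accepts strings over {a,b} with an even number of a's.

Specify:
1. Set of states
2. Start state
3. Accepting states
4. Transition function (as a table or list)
One valid DFA (any DFA recognizing the same language is acceptable):
States: {q0, q1}
Start: q0
Accepting: {q0}
Transitions (accepting states marked with *):
State | a | b | Accepting
-------------------------
q0    | q1 | q0 | *
q1    | q0 | q1 |  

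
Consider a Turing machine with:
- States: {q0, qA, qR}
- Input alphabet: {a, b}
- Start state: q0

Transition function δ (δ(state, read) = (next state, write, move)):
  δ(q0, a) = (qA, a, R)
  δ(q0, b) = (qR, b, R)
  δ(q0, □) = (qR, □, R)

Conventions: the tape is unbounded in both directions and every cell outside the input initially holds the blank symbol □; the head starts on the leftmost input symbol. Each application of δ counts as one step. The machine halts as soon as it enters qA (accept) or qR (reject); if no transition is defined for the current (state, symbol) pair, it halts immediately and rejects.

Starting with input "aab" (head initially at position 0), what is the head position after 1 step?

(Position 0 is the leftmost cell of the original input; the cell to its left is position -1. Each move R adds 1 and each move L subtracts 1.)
Step 0: [q0]aab (head at position 0)
Step 1: δ(q0, a) = (qA, a, R)  ⊢  a[qA]ab (head at position 1)
Head position after 1 step: 1

Final answer: Position 1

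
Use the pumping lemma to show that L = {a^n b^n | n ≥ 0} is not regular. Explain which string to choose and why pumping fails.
Language: L = {a^n b^n | n ≥ 0} (equal numbers of a's followed by b's)
Step 1: Assume for contradiction that L is regular, with pumping length p.
Step 2: Choose s = a^p b^p. Then s ∈ L (it has p a's followed by p b's) and |s| ≥ p.
Step 3: Consider any decomposition s = xyz with |xy| ≤ p and |y| > 0. Since |xy| ≤ p and the first p symbols of s are all a's, y = a^k for some k with 1 ≤ k ≤ p.
Step 4: Pumping up (i = 2): xy²z = a^(p+k) b^p, which has more a's than b's, so xy²z ∉ L.
This contradicts the pumping lemma, so L is not regular.

Final answer: Choose s = a^p b^p. Since |xy| ≤ p, y = a^k with k ≥ 1. Then xy²z = a^(p+k) b^p ∉ L.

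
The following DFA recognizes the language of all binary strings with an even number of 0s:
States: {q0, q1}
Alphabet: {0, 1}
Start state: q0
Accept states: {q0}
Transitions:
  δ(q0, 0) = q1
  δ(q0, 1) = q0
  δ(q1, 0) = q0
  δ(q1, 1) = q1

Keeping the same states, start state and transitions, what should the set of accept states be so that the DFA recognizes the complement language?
The DFA is complete (every state has a transition on every symbol), so the complement
is recognized by the same DFA with accepting and non-accepting states swapped.
Original accept states: {q0}
Complement accept states = All states - Original accept states
= {q0, q1} - {q0}
= {q1}
Complement language: strings with an ODD number of 0s

Final answer: {q1}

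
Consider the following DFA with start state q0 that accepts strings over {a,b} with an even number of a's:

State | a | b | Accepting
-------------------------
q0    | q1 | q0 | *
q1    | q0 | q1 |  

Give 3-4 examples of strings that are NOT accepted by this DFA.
Any strings that end in a non-accepting state work; for example:
"a": q0 → q1; q1 is not accepting → rejected
"ba": q0 → q0 → q1; q1 is not accepting → rejected
"abb": q0 → q1 → q1 → q1; q1 is not accepting → rejected
"bba": q0 → q0 → q0 → q1; q1 is not accepting → rejected

Final answer: "a", "ba", "abb", "bba"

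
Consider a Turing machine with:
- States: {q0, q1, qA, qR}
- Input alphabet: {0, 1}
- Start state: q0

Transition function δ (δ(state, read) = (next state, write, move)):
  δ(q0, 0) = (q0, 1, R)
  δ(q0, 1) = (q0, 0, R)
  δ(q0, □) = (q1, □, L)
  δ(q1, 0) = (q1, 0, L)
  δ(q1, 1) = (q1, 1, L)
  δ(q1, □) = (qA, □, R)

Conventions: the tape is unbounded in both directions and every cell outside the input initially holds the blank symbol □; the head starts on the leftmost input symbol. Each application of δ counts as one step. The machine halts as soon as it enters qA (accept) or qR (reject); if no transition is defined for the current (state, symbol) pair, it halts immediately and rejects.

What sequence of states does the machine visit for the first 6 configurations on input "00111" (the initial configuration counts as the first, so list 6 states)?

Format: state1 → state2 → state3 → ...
Step 0: [q0]00111 (head at position 0)
Step 1: δ(q0, 0) = (q0, 1, R)  ⊢  1[q0]0111 (head at position 1)
Step 2: δ(q0, 0) = (q0, 1, R)  ⊢  11[q0]111 (head at position 2)
Step 3: δ(q0, 1) = (q0, 0, R)  ⊢  110[q0]11 (head at position 3)
Step 4: δ(q0, 1) = (q0, 0, R)  ⊢  1100[q0]1 (head at position 4)
Step 5: δ(q0, 1) = (q0, 0, R)  ⊢  11000[q0]□ (head at position 5)
Reading off the states of these 6 configurations: q0 → q0 → q0 → q0 → q0 → q0

Final answer: q0 → q0 → q0 → q0 → q0 → q0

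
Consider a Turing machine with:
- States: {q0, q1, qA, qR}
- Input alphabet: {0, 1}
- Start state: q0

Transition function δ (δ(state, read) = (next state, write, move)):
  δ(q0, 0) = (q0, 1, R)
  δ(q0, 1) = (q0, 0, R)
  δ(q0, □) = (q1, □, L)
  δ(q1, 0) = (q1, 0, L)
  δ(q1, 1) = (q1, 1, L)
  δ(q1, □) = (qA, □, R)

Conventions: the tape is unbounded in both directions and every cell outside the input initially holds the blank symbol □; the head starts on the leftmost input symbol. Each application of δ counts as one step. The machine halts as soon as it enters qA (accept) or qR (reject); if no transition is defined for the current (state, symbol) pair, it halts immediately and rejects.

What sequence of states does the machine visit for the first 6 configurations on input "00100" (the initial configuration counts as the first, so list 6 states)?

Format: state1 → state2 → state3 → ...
Step 0: [q0]00100 (head at position 0)
Step 1: δ(q0, 0) = (q0, 1, R)  ⊢  1[q0]0100 (head at position 1)
Step 2: δ(q0, 0) = (q0, 1, R)  ⊢  11[q0]100 (head at position 2)
Step 3: δ(q0, 1) = (q0, 0, R)  ⊢  110[q0]00 (head at position 3)
Step 4: δ(q0, 0) = (q0, 1, R)  ⊢  1101[q0]0 (head at position 4)
Step 5: δ(q0, 0) = (q0, 1, R)  ⊢  11011[q0]□ (head at position 5)
Reading off the states of these 6 configurations: q0 → q0 → q0 → q0 → q0 → q0

Final answer: q0 → q0 → q0 → q0 → q0 → q0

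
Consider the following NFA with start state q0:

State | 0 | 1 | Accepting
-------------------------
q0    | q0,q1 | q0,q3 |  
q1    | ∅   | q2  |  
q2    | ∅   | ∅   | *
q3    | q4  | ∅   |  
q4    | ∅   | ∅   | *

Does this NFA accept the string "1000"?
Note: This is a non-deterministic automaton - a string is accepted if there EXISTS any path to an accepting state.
Track the set of states the NFA could be in: start {q0}
Read '1': {q0} → {q0, q3}
Read '0': {q0, q3} → {q0, q1, q4}
Read '0': {q0, q1, q4} → {q0, q1}
Read '0': {q0, q1} → {q0, q1}
Final set {q0, q1} contains no accepting state → rejected.

Final answer: No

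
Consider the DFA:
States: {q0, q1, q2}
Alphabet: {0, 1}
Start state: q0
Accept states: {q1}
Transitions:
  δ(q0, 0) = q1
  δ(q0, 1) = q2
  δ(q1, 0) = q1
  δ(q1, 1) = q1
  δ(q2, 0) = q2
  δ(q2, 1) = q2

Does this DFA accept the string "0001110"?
Processing string "0001110":
  q0 --0--> q1
  q1 --0--> q1
  q1 --0--> q1
  q1 --1--> q1
  q1 --1--> q1
  q1 --1--> q1
  q1 --0--> q1
Final state: q1
Accept states: {q1}
q1 is an accept state, so the string is accepted.

Final answer: Yes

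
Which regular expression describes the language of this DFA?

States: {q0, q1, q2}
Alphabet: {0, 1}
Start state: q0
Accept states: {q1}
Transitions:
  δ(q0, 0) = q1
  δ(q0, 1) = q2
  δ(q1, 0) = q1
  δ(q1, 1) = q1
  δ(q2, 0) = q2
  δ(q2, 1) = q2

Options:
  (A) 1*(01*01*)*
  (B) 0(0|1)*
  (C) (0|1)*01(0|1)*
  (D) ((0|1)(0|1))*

Testing sample strings against the DFA:
  '101' -> rejected
  '100' -> rejected
  '01011' -> accepted
  '00000' -> accepted
Checking each option for a counterexample:
  (A) 1*(01*01*)*: ε is rejected by the DFA but matches the regex → eliminated
  (B) 0(0|1)*: agrees with the DFA on all strings of length ≤ 4
  (C) (0|1)*01(0|1)*: '0' is accepted by the DFA but does not match the regex → eliminated
  (D) ((0|1)(0|1))*: ε is rejected by the DFA but matches the regex → eliminated
Only (B) 0(0|1)* is consistent with the DFA.

Final answer: (B) 0(0|1)*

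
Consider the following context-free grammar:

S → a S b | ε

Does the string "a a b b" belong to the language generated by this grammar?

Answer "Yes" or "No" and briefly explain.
A derivation exists: S ⇒ a S b ⇒ a a S b b ⇒ a a b b (using S → a S b twice, then S → ε).

Final answer: Yes - a valid derivation exists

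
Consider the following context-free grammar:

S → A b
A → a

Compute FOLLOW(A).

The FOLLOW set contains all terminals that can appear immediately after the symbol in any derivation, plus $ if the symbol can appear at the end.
A occurs only in S → A b, where it is immediately followed by the terminal b. So FOLLOW(A) = {b}.

Final answer: {b}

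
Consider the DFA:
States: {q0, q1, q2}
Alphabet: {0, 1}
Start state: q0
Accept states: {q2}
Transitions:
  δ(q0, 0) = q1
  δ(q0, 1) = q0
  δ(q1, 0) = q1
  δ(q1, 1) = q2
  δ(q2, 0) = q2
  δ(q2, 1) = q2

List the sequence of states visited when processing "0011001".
Starting at q0
Read '0': q0 -> q1
Read '0': q1 -> q1
Read '1': q1 -> q2
Read '1': q2 -> q2
Read '0': q2 -> q2
Read '0': q2 -> q2
Read '1': q2 -> q2

Final answer: q0 -> q1 -> q1 -> q2 -> q2 -> q2 -> q2 -> q2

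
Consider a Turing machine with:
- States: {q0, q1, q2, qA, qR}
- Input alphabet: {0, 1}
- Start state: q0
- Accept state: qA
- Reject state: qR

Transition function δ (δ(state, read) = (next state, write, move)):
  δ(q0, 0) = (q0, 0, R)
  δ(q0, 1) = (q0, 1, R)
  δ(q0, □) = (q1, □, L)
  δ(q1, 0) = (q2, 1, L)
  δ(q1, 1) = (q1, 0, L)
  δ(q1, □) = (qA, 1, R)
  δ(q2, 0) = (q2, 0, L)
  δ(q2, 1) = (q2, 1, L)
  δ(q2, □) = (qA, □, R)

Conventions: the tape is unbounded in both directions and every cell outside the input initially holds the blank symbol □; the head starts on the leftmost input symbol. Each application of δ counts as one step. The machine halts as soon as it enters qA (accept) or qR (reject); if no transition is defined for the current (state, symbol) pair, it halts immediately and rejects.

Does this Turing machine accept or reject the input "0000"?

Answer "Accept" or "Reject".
Step 0: [q0]0000 (head at position 0)
Step 1: δ(q0, 0) = (q0, 0, R)  ⊢  0[q0]000 (head at position 1)
Step 2: δ(q0, 0) = (q0, 0, R)  ⊢  00[q0]00 (head at position 2)
Step 3: δ(q0, 0) = (q0, 0, R)  ⊢  000[q0]0 (head at position 3)
Step 4: δ(q0, 0) = (q0, 0, R)  ⊢  0000[q0]□ (head at position 4)
Step 5: δ(q0, □) = (q1, □, L)  ⊢  000[q1]0□ (head at position 3)
Step 6: δ(q1, 0) = (q2, 1, L)  ⊢  00[q2]01□ (head at position 2)
Step 7: δ(q2, 0) = (q2, 0, L)  ⊢  0[q2]001□ (head at position 1)
Step 8: δ(q2, 0) = (q2, 0, L)  ⊢  [q2]0001□ (head at position 0)
Step 9: δ(q2, 0) = (q2, 0, L)  ⊢  [q2]□0001□ (head at position -1)
Step 10: δ(q2, □) = (qA, □, R)  ⊢  □[qA]0001□ (head at position 0)
The machine is in qA, so it halts and accepts.

Final answer: Accept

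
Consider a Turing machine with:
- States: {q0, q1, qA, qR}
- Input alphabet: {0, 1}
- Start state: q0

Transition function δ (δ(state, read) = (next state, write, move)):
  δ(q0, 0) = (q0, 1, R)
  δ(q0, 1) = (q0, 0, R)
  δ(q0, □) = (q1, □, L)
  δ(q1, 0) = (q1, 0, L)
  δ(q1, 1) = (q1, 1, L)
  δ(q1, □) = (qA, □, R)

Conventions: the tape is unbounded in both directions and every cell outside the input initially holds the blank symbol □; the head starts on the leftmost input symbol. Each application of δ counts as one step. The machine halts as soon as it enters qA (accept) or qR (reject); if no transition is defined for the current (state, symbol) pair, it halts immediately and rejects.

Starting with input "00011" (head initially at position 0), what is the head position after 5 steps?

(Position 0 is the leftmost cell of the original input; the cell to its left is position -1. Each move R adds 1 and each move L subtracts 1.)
Step 0: [q0]00011 (head at position 0)
Step 1: δ(q0, 0) = (q0, 1, R)  ⊢  1[q0]0011 (head at position 1)
Step 2: δ(q0, 0) = (q0, 1, R)  ⊢  11[q0]011 (head at position 2)
Step 3: δ(q0, 0) = (q0, 1, R)  ⊢  111[q0]11 (head at position 3)
Step 4: δ(q0, 1) = (q0, 0, R)  ⊢  1110[q0]1 (head at position 4)
Step 5: δ(q0, 1) = (q0, 0, R)  ⊢  11100[q0]□ (head at position 5)
Head position after 5 steps: 5

Final answer: Position 5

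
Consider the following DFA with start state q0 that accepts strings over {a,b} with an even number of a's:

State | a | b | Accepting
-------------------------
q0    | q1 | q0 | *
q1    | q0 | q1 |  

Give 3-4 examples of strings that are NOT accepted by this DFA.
Any strings that end in a non-accepting state work; for example:
"ab": q0 → q1 → q1; q1 is not accepting → rejected
"aaa": q0 → q1 → q0 → q1; q1 is not accepting → rejected
"aaba": q0 → q1 → q0 → q0 → q1; q1 is not accepting → rejected
"bbab": q0 → q0 → q0 → q1 → q1; q1 is not accepting → rejected

Final answer: "ab", "aaa", "aaba", "bbab"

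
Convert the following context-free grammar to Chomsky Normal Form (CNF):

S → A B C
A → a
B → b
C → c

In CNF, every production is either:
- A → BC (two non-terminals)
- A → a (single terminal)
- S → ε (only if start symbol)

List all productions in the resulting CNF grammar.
The grammar has no ε-productions or unit productions to eliminate.
A → a is already in CNF (single terminal) – keep it.
B → b is already in CNF (single terminal) – keep it.
C → c is already in CNF (single terminal) – keep it.
S → A B C has 3 symbols on the right: break it into binary productions S → A X0, X0 → B C.
Resulting CNF grammar (5 productions): A → a; B → b; C → c; S → A X0; X0 → B C

Final answer: A → a; B → b; C → c; S → A X0; X0 → B C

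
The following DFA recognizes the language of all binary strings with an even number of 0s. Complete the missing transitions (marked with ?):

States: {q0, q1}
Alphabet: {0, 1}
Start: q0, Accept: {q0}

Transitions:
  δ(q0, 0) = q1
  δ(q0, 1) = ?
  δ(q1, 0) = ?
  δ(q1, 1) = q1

What each state remembers (consistent with the given transitions and accept states):
  q0: an even number of 0s has been read so far
  q1: an odd number of 0s has been read so far
Filling in the missing entries:
  δ(q0, 1): in q0 (an even number of 0s has been read so far), after reading 1 we have: an even number of 0s has been read so far → q0
  δ(q1, 0): in q1 (an odd number of 0s has been read so far), after reading 0 we have: an even number of 0s has been read so far → q0

Final answer: δ(q0, 1) = q0; δ(q1, 0) = q0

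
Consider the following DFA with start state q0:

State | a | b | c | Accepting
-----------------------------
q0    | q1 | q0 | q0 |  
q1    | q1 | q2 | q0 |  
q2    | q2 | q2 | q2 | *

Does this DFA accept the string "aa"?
Start in q0.
Read 'a': q0 → q1
Read 'a': q1 → q1
Final state q1 is not accepting, so the string is rejected.

Final answer: No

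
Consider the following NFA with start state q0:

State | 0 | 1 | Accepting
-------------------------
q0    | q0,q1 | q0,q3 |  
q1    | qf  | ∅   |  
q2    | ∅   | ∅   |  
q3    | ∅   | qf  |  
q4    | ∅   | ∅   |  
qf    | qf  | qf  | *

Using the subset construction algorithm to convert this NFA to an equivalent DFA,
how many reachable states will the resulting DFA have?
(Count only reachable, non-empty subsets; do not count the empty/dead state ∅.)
Start subset: {q0}
{q0}: on 0 → {q0, q1}, on 1 → {q0, q3}
{q0, q1}: on 0 → {q0, q1, qf}, on 1 → {q0, q3}
{q0, q3}: on 0 → {q0, q1}, on 1 → {q0, q3, qf}
{q0, q1, qf}: on 0 → {q0, q1, qf}, on 1 → {q0, q3, qf}
{q0, q3, qf}: on 0 → {q0, q1, qf}, on 1 → {q0, q3, qf}
Reachable non-empty subsets: {q0}, {q0, q1}, {q0, q3}, {q0, q1, qf}, {q0, q3, qf} — 5 in total.

Final answer: 5 states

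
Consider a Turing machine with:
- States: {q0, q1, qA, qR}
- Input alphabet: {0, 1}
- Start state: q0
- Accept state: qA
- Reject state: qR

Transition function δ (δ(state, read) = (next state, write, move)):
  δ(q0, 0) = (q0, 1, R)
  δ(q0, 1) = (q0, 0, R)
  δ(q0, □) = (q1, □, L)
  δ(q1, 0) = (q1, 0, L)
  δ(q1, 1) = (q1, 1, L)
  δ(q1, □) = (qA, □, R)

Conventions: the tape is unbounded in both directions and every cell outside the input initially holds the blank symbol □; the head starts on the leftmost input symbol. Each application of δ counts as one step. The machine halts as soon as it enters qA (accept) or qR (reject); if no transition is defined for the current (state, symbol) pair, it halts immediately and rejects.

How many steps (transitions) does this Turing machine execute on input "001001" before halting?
Step 0: [q0]001001 (head at position 0)
Step 1: δ(q0, 0) = (q0, 1, R)  ⊢  1[q0]01001 (head at position 1)
Step 2: δ(q0, 0) = (q0, 1, R)  ⊢  11[q0]1001 (head at position 2)
Step 3: δ(q0, 1) = (q0, 0, R)  ⊢  110[q0]001 (head at position 3)
Step 4: δ(q0, 0) = (q0, 1, R)  ⊢  1101[q0]01 (head at position 4)
Step 5: δ(q0, 0) = (q0, 1, R)  ⊢  11011[q0]1 (head at position 5)
Step 6: δ(q0, 1) = (q0, 0, R)  ⊢  110110[q0]□ (head at position 6)
Step 7: δ(q0, □) = (q1, □, L)  ⊢  11011[q1]0□ (head at position 5)
Step 8: δ(q1, 0) = (q1, 0, L)  ⊢  1101[q1]10□ (head at position 4)
Step 9: δ(q1, 1) = (q1, 1, L)  ⊢  110[q1]110□ (head at position 3)
Step 10: δ(q1, 1) = (q1, 1, L)  ⊢  11[q1]0110□ (head at position 2)
Step 11: δ(q1, 0) = (q1, 0, L)  ⊢  1[q1]10110□ (head at position 1)
Step 12: δ(q1, 1) = (q1, 1, L)  ⊢  [q1]110110□ (head at position 0)
Step 13: δ(q1, 1) = (q1, 1, L)  ⊢  [q1]□110110□ (head at position -1)
Step 14: δ(q1, □) = (qA, □, R)  ⊢  □[qA]110110□ (head at position 0)
The machine is in qA, so it halts and accepts.
Number of transitions executed: 14.

Final answer: 14 steps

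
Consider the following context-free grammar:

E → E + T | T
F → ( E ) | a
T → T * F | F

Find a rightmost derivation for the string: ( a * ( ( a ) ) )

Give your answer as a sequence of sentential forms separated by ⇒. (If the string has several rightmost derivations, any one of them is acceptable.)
Start with E.
Step 1: the rightmost non-terminal is E; apply E → T:  T
Step 2: the rightmost non-terminal is T; apply T → F:  F
Step 3: the rightmost non-terminal is F; apply F → ( E ):  ( E )
Step 4: the rightmost non-terminal is E; apply E → T:  ( T )
Step 5: the rightmost non-terminal is T; apply T → T * F:  ( T * F )
Step 6: the rightmost non-terminal is F; apply F → ( E ):  ( T * ( E ) )
Step 7: the rightmost non-terminal is E; apply E → T:  ( T * ( T ) )
Step 8: the rightmost non-terminal is T; apply T → F:  ( T * ( F ) )
Step 9: the rightmost non-terminal is F; apply F → ( E ):  ( T * ( ( E ) ) )
Step 10: the rightmost non-terminal is E; apply E → T:  ( T * ( ( T ) ) )
Step 11: the rightmost non-terminal is T; apply T → F:  ( T * ( ( F ) ) )
Step 12: the rightmost non-terminal is F; apply F → a:  ( T * ( ( a ) ) )
Step 13: the rightmost non-terminal is T; apply T → F:  ( F * ( ( a ) ) )
Step 14: the rightmost non-terminal is F; apply F → a:  ( a * ( ( a ) ) )

Final answer: E ⇒ T ⇒ F ⇒ ( E ) ⇒ ( T ) ⇒ ( T * F ) ⇒ ( T * ( E ) ) ⇒ ( T * ( T ) ) ⇒ ( T * ( F ) ) ⇒ ( T * ( ( E ) ) ) ⇒ ( T * ( ( T ) ) ) ⇒ ( T * ( ( F ) ) ) ⇒ ( T * ( ( a ) ) ) ⇒ ( F * ( ( a ) ) ) ⇒ ( a * ( ( a ) ) )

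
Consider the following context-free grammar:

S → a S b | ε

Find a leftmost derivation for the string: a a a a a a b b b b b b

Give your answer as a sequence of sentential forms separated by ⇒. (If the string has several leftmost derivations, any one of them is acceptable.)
Start with S.
Step 1: the leftmost non-terminal is S; apply S → a S b:  a S b
Step 2: the leftmost non-terminal is S; apply S → a S b:  a a S b b
Step 3: the leftmost non-terminal is S; apply S → a S b:  a a a S b b b
Step 4: the leftmost non-terminal is S; apply S → a S b:  a a a a S b b b b
Step 5: the leftmost non-terminal is S; apply S → a S b:  a a a a a S b b b b b
Step 6: the leftmost non-terminal is S; apply S → a S b:  a a a a a a S b b b b b b
Step 7: the leftmost non-terminal is S; apply S → ε:  a a a a a a b b b b b b

Final answer: S ⇒ a S b ⇒ a a S b b ⇒ a a a S b b b ⇒ a a a a S b b b b ⇒ a a a a a S b b b b b ⇒ a a a a a a S b b b b b b ⇒ a a a a a a b b b b b b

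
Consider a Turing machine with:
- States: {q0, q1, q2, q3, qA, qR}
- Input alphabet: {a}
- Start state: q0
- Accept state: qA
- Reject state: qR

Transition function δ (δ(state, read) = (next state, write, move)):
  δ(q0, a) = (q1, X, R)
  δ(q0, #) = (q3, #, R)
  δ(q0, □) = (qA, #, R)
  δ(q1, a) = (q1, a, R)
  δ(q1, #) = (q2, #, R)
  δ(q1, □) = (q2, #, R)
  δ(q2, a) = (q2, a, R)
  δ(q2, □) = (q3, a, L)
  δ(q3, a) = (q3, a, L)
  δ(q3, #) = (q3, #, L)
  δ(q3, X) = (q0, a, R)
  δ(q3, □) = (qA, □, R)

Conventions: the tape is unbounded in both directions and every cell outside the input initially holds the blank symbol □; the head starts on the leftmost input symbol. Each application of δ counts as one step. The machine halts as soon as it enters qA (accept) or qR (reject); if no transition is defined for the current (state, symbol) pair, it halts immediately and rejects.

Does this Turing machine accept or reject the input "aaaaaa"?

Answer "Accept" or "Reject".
Trace (configuration after each step, as tape_left[state]tape_right with head position):
Step 0: [q0]aaaaaa (head at position 0)
Step 1: X[q1]aaaaa (head 1)
Step 2: Xa[q1]aaaa (head 2)
Step 3: Xaa[q1]aaa (head 3)
Step 4: Xaaa[q1]aa (head 4)
Step 5: Xaaaa[q1]a (head 5)
Step 6: Xaaaaa[q1]□ (head 6)
Step 7: Xaaaaa#[q2]□ (head 7)
Step 8: Xaaaaa[q3]#a (head 6)
Step 9: Xaaaa[q3]a#a (head 5)
Step 10: Xaaa[q3]aa#a (head 4)
Step 11: Xaa[q3]aaa#a (head 3)
Step 12: Xa[q3]aaaa#a (head 2)
Step 13: X[q3]aaaaa#a (head 1)
Step 14: [q3]Xaaaaa#a (head 0)
Step 15: a[q0]aaaaa#a (head 1)
Step 16: aX[q1]aaaa#a (head 2)
Step 17: aXa[q1]aaa#a (head 3)
Step 18: aXaa[q1]aa#a (head 4)
Step 19: aXaaa[q1]a#a (head 5)
Step 20: aXaaaa[q1]#a (head 6)
Step 21: aXaaaa#[q2]a (head 7)
Step 22: aXaaaa#a[q2]□ (head 8)
Step 23: aXaaaa#[q3]aa (head 7)
Step 24: aXaaaa[q3]#aa (head 6)
Step 25: aXaaa[q3]a#aa (head 5)
Step 26: aXaa[q3]aa#aa (head 4)
Step 27: aXa[q3]aaa#aa (head 3)
Step 28: aX[q3]aaaa#aa (head 2)
Step 29: a[q3]Xaaaa#aa (head 1)
Step 30: aa[q0]aaaa#aa (head 2)
Step 31: aaX[q1]aaa#aa (head 3)
Step 32: aaXa[q1]aa#aa (head 4)
Step 33: aaXaa[q1]a#aa (head 5)
Step 34: aaXaaa[q1]#aa (head 6)
Step 35: aaXaaa#[q2]aa (head 7)
Step 36: aaXaaa#a[q2]a (head 8)
Step 37: aaXaaa#aa[q2]□ (head 9)
Step 38: aaXaaa#a[q3]aa (head 8)
Step 39: aaXaaa#[q3]aaa (head 7)
Step 40: aaXaaa[q3]#aaa (head 6)
Step 41: aaXaa[q3]a#aaa (head 5)
Step 42: aaXa[q3]aa#aaa (head 4)
Step 43: aaX[q3]aaa#aaa (head 3)
Step 44: aa[q3]Xaaa#aaa (head 2)
Step 45: aaa[q0]aaa#aaa (head 3)
Step 46: aaaX[q1]aa#aaa (head 4)
Step 47: aaaXa[q1]a#aaa (head 5)
Step 48: aaaXaa[q1]#aaa (head 6)
Step 49: aaaXaa#[q2]aaa (head 7)
Step 50: aaaXaa#a[q2]aa (head 8)
Step 51: aaaXaa#aa[q2]a (head 9)
Step 52: aaaXaa#aaa[q2]□ (head 10)
Step 53: aaaXaa#aa[q3]aa (head 9)
Step 54: aaaXaa#a[q3]aaa (head 8)
Step 55: aaaXaa#[q3]aaaa (head 7)
Step 56: aaaXaa[q3]#aaaa (head 6)
Step 57: aaaXa[q3]a#aaaa (head 5)
Step 58: aaaX[q3]aa#aaaa (head 4)
Step 59: aaa[q3]Xaa#aaaa (head 3)
Step 60: aaaa[q0]aa#aaaa (head 4)
Step 61: aaaaX[q1]a#aaaa (head 5)
Step 62: aaaaXa[q1]#aaaa (head 6)
Step 63: aaaaXa#[q2]aaaa (head 7)
Step 64: aaaaXa#a[q2]aaa (head 8)
Step 65: aaaaXa#aa[q2]aa (head 9)
Step 66: aaaaXa#aaa[q2]a (head 10)
Step 67: aaaaXa#aaaa[q2]□ (head 11)
Step 68: aaaaXa#aaa[q3]aa (head 10)
Step 69: aaaaXa#aa[q3]aaa (head 9)
Step 70: aaaaXa#a[q3]aaaa (head 8)
Step 71: aaaaXa#[q3]aaaaa (head 7)
Step 72: aaaaXa[q3]#aaaaa (head 6)
Step 73: aaaaX[q3]a#aaaaa (head 5)
Step 74: aaaa[q3]Xa#aaaaa (head 4)
Step 75: aaaaa[q0]a#aaaaa (head 5)
Step 76: aaaaaX[q1]#aaaaa (head 6)
Step 77: aaaaaX#[q2]aaaaa (head 7)
Step 78: aaaaaX#a[q2]aaaa (head 8)
Step 79: aaaaaX#aa[q2]aaa (head 9)
Step 80: aaaaaX#aaa[q2]aa (head 10)
Step 81: aaaaaX#aaaa[q2]a (head 11)
Step 82: aaaaaX#aaaaa[q2]□ (head 12)
Step 83: aaaaaX#aaaa[q3]aa (head 11)
Step 84: aaaaaX#aaa[q3]aaa (head 10)
Step 85: aaaaaX#aa[q3]aaaa (head 9)
Step 86: aaaaaX#a[q3]aaaaa (head 8)
Step 87: aaaaaX#[q3]aaaaaa (head 7)
Step 88: aaaaaX[q3]#aaaaaa (head 6)
Step 89: aaaaa[q3]X#aaaaaa (head 5)
Step 90: aaaaaa[q0]#aaaaaa (head 6)
Step 91: aaaaaa#[q3]aaaaaa (head 7)
Step 92: aaaaaa[q3]#aaaaaa (head 6)
Step 93: aaaaa[q3]a#aaaaaa (head 5)
Step 94: aaaa[q3]aa#aaaaaa (head 4)
Step 95: aaa[q3]aaa#aaaaaa (head 3)
Step 96: aa[q3]aaaa#aaaaaa (head 2)
Step 97: a[q3]aaaaa#aaaaaa (head 1)
Step 98: [q3]aaaaaa#aaaaaa (head 0)
Step 99: [q3]□aaaaaa#aaaaaa (head -1)
Step 100: □[qA]aaaaaa#aaaaaa (head 0)
The machine is in qA, so it halts and accepts.

Final answer: Accept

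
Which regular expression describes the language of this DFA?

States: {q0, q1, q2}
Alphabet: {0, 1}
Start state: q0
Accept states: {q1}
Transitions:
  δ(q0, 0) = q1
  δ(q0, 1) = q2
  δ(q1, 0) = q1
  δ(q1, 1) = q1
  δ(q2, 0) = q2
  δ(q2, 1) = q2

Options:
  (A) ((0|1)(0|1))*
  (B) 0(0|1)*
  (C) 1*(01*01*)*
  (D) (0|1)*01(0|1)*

Testing sample strings against the DFA:
  '11110' -> rejected
  '00' -> accepted
  '10' -> rejected
  '110' -> rejected
Checking each option for a counterexample:
  (A) ((0|1)(0|1))*: ε is rejected by the DFA but matches the regex → eliminated
  (B) 0(0|1)*: agrees with the DFA on all strings of length ≤ 4
  (C) 1*(01*01*)*: ε is rejected by the DFA but matches the regex → eliminated
  (D) (0|1)*01(0|1)*: '0' is accepted by the DFA but does not match the regex → eliminated
Only (B) 0(0|1)* is consistent with the DFA.

Final answer: (B) 0(0|1)*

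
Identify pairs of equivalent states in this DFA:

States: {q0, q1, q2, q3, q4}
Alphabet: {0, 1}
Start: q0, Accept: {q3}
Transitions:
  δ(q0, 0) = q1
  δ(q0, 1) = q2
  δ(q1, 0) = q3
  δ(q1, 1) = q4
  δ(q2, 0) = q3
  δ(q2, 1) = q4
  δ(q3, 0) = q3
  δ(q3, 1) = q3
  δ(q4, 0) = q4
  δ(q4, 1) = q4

Using the table-filling algorithm:
Round 0 – mark pairs where exactly one state is accepting: (q0,q3), (q1,q3), (q2,q3), (q3,q4)
Round 1 – newly marked: (q0,q1) [on 0: q1 vs q3, already marked]; (q0,q2) [on 0: q1 vs q3, already marked]; (q1,q4) [on 0: q3 vs q4, already marked]; (q2,q4) [on 0: q3 vs q4, already marked]
Round 2 – newly marked: (q0,q4) [on 0: q1 vs q4, already marked]
No further pairs can be marked.
(q1, q2) unmarked: δ(q1,0)=q3, δ(q2,0)=q3; δ(q1,1)=q4, δ(q2,1)=q4 → equivalent
Equivalent pairs: (q1, q2)

Final answer: Equivalent pairs: (q1, q2)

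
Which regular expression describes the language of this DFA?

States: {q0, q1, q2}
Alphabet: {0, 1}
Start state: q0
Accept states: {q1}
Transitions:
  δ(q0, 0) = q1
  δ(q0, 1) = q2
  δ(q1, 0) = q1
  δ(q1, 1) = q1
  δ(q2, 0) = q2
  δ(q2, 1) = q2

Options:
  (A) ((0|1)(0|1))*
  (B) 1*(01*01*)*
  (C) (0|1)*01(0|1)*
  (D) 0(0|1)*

Testing sample strings against the DFA:
  '11' -> rejected
  '1001' -> rejected
  '1110' -> rejected
  '00000' -> accepted
Checking each option for a counterexample:
  (A) ((0|1)(0|1))*: ε is rejected by the DFA but matches the regex → eliminated
  (B) 1*(01*01*)*: ε is rejected by the DFA but matches the regex → eliminated
  (C) (0|1)*01(0|1)*: '0' is accepted by the DFA but does not match the regex → eliminated
  (D) 0(0|1)*: agrees with the DFA on all strings of length ≤ 4
Only (D) 0(0|1)* is consistent with the DFA.

Final answer: (D) 0(0|1)*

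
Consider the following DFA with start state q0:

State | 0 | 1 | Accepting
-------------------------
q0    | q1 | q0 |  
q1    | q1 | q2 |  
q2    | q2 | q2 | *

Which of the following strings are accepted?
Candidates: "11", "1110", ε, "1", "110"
"11": q0 → q0 → q0; q0 is not accepting → rejected
"1110": q0 → q0 → q0 → q0 → q1; q1 is not accepting → rejected
ε: q0; q0 is not accepting → rejected
"1": q0 → q0; q0 is not accepting → rejected
"110": q0 → q0 → q0 → q1; q1 is not accepting → rejected

Final answer: None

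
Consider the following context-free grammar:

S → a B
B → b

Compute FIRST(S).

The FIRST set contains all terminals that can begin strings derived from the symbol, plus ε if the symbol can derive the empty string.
S has the single production S → a B, whose right-hand side begins with the terminal a. So FIRST(S) = {a}.

Final answer: {a}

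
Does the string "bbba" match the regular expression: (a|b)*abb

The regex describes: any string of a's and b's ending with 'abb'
No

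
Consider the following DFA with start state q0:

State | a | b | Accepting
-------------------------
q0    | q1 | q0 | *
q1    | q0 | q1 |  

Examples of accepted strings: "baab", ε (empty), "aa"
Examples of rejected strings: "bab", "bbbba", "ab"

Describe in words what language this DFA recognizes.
strings over {a,b} with an even number of a's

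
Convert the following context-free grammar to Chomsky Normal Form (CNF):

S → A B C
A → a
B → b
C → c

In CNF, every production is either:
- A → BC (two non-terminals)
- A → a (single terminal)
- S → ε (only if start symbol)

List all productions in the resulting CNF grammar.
The grammar has no ε-productions or unit productions to eliminate.
A → a is already in CNF (single terminal) – keep it.
B → b is already in CNF (single terminal) – keep it.
C → c is already in CNF (single terminal) – keep it.
S → A B C has 3 symbols on the right: break it into binary productions S → A X0, X0 → B C.
Resulting CNF grammar (5 productions): A → a; B → b; C → c; S → A X0; X0 → B C

Final answer: A → a; B → b; C → c; S → A X0; X0 → B C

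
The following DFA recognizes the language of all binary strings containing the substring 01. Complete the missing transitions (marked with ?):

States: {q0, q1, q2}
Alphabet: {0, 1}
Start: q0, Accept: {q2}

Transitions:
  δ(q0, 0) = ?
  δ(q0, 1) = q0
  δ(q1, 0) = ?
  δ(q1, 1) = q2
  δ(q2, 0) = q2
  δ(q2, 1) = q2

What each state remembers (consistent with the given transitions and accept states):
  q0: 01 not seen yet and the last symbol was not 0
  q1: 01 not seen yet and the last symbol was 0
  q2: the substring 01 has already been seen
Filling in the missing entries:
  δ(q0, 0): in q0 (01 not seen yet and the last symbol was not 0), after reading 0 we have: 01 not seen yet and the last symbol was 0 → q1
  δ(q1, 0): in q1 (01 not seen yet and the last symbol was 0), after reading 0 we have: 01 not seen yet and the last symbol was 0 → q1

Final answer: δ(q0, 0) = q1; δ(q1, 0) = q1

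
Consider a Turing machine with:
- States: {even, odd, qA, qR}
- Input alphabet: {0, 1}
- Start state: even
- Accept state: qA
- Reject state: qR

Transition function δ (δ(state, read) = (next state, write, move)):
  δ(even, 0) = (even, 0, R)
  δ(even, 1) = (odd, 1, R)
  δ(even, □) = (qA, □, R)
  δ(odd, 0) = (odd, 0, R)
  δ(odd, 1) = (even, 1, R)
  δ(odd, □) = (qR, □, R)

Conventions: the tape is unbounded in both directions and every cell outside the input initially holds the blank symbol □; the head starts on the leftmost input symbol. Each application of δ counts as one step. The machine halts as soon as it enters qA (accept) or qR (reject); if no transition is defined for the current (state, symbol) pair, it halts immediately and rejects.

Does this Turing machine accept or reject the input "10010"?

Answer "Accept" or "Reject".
Step 0: [even]10010 (head at position 0)
Step 1: δ(even, 1) = (odd, 1, R)  ⊢  1[odd]0010 (head at position 1)
Step 2: δ(odd, 0) = (odd, 0, R)  ⊢  10[odd]010 (head at position 2)
Step 3: δ(odd, 0) = (odd, 0, R)  ⊢  100[odd]10 (head at position 3)
Step 4: δ(odd, 1) = (even, 1, R)  ⊢  1001[even]0 (head at position 4)
Step 5: δ(even, 0) = (even, 0, R)  ⊢  10010[even]□ (head at position 5)
Step 6: δ(even, □) = (qA, □, R)  ⊢  10010□[qA]□ (head at position 6)
The machine is in qA, so it halts and accepts.

Final answer: Accept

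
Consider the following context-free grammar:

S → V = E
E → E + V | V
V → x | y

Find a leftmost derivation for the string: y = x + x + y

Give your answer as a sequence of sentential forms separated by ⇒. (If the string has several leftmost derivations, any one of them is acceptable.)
Start with S.
Step 1: the leftmost non-terminal is S; apply S → V = E:  V = E
Step 2: the leftmost non-terminal is V; apply V → y:  y = E
Step 3: the leftmost non-terminal is E; apply E → E + V:  y = E + V
Step 4: the leftmost non-terminal is E; apply E → E + V:  y = E + V + V
Step 5: the leftmost non-terminal is E; apply E → V:  y = V + V + V
Step 6: the leftmost non-terminal is V; apply V → x:  y = x + V + V
Step 7: the leftmost non-terminal is V; apply V → x:  y = x + x + V
Step 8: the leftmost non-terminal is V; apply V → y:  y = x + x + y

Final answer: S ⇒ V = E ⇒ y = E ⇒ y = E + V ⇒ y = E + V + V ⇒ y = V + V + V ⇒ y = x + V + V ⇒ y = x + x + V ⇒ y = x + x + y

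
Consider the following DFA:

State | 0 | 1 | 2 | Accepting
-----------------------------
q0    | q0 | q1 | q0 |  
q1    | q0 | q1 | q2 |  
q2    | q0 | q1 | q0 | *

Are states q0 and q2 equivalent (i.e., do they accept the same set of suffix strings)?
Try the suffix ε (the empty string).
From q0: q0 — not accepting.
From q2: q2 — accepting.
The two states disagree on this suffix, so they are not equivalent.

Final answer: No. Distinguishing string: ε (the empty string) - accepted from q2 but not from q0.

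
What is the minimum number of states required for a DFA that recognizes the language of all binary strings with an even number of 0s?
Language: binary strings with an even number of 0s
Lower bound (Myhill–Nerode): the prefixes ε, 0 are pairwise distinguishable:
  ε vs 0: suffix ε distinguishes them (ε has zero 0s (accepted), 0 has one 0 (rejected))
So any DFA needs at least 2 states.
Upper bound: a DFA with 2 states exists (one state per class above).
Minimum states: 2

Final answer: 2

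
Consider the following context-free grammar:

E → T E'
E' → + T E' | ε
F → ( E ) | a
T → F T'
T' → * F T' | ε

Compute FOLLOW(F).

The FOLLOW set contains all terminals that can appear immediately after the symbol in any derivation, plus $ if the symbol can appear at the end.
Useful FIRST sets: FIRST(E') = {+, ε}, FIRST(T') = {*, ε} (both E' and T' are nullable).
FOLLOW(E): E is the start symbol → $; E appears in F → ( E ) followed by ')' → FOLLOW(E) = {), $}.
FOLLOW(E'): E' appears at the right end of E → T E' and of E' → + T E', so FOLLOW(E') ⊇ FOLLOW(E) (the second occurrence adds nothing new). FOLLOW(E') = {), $}.
FOLLOW(T): in E → T E' and E' → + T E', T is followed by E': add FIRST(E') minus ε = {+}; since E' is nullable, also add FOLLOW(E) and FOLLOW(E') = {), $}. FOLLOW(T) = {+, ), $}.
FOLLOW(T'): T' appears at the right end of T → F T' and of T' → * F T', so FOLLOW(T') = FOLLOW(T) = {+, ), $}.
FOLLOW(F): in T → F T' and T' → * F T', F is followed by T': add FIRST(T') minus ε = {*}; since T' is nullable, also add FOLLOW(T) and FOLLOW(T') = {+, ), $}. FOLLOW(F) = {*, +, ), $}.

Final answer: {$, ), *, +}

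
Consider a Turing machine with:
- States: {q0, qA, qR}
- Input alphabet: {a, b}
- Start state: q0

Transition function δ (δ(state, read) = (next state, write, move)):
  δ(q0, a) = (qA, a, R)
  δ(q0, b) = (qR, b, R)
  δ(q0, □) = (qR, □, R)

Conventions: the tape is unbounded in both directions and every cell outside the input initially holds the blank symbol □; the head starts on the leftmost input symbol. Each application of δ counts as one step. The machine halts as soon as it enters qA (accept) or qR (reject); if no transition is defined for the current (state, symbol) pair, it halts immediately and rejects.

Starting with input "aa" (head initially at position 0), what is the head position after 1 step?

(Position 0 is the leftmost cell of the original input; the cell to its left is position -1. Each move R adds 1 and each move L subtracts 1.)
Step 0: [q0]aa (head at position 0)
Step 1: δ(q0, a) = (qA, a, R)  ⊢  a[qA]a (head at position 1)
Head position after 1 step: 1

Final answer: Position 1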